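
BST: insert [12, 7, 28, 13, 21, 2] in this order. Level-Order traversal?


Root = 12; build tree by BST insertion.
Level-Order traversal: [12, 7, 28, 2, 13, 21]


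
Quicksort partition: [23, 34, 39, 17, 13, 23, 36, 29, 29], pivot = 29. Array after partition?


Elements <= 29 go left of pivot.
Result: [23, 17, 13, 23, 29, 29, 36, 39, 34], pivot at index 5


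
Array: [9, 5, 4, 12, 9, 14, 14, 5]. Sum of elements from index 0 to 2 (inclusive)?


Prefix sums: [0, 9, 14, 18, 30, 39, 53, 67, 72]
Sum[0..2] = prefix[3] - prefix[0] = 18 - 0 = 18


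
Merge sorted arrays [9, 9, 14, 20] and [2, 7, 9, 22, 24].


Compare heads, take smaller each step.
Merged: [2, 7, 9, 9, 9, 14, 20, 22, 24]


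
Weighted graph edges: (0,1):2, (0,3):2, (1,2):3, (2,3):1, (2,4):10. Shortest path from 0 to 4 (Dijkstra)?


Dijkstra from 0:
Distances: {0: 0, 1: 2, 2: 3, 3: 2, 4: 13}
Shortest distance to 4 = 13, path = [0, 3, 2, 4]


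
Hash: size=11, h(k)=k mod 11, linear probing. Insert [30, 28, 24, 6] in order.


Insertions: 30->slot 8; 28->slot 6; 24->slot 2; 6->slot 7
Table: [None, None, 24, None, None, None, 28, 6, 30, None, None]


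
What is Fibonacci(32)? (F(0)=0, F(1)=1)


F(n)=F(n-1)+F(n-2)
...F(30)=832040, F(31)=1346269, F(32)=2178309


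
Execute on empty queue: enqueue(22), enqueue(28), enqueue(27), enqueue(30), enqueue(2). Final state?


enqueue(22) -> [22]
enqueue(28) -> [22, 28]
enqueue(27) -> [22, 28, 27]
enqueue(30) -> [22, 28, 27, 30]
enqueue(2) -> [22, 28, 27, 30, 2]
Final queue (front to back): [22, 28, 27, 30, 2]


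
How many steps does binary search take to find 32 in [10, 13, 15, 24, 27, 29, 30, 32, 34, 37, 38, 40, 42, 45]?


Search for 32:
[0,13] mid=6 arr[6]=30
[7,13] mid=10 arr[10]=38
[7,9] mid=8 arr[8]=34
[7,7] mid=7 arr[7]=32
Total: 4 comparisons


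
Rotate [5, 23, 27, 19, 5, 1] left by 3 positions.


Left rotate by 3: [19, 5, 1, 5, 23, 27]


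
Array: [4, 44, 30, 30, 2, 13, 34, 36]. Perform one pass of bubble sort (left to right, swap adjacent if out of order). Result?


After one pass: [4, 30, 30, 2, 13, 34, 36, 44]


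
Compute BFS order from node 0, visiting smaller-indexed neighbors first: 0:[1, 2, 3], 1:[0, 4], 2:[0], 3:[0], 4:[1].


BFS queue: start with [0]
Visit order: [0, 1, 2, 3, 4]


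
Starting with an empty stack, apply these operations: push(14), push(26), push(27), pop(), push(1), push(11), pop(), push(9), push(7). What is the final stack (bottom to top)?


push(14) -> [14]
push(26) -> [14, 26]
push(27) -> [14, 26, 27]
pop() returns 27 -> [14, 26]
push(1) -> [14, 26, 1]
push(11) -> [14, 26, 1, 11]
pop() returns 11 -> [14, 26, 1]
push(9) -> [14, 26, 1, 9]
push(7) -> [14, 26, 1, 9, 7]
Final stack (bottom to top): [14, 26, 1, 9, 7]


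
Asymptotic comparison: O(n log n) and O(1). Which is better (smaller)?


constant grows slower than linearithmic
O(1) is asymptotically smaller; O(n log n) grows faster


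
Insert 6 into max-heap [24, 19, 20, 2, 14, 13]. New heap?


Append 6: [24, 19, 20, 2, 14, 13, 6]
Bubble up: no swaps needed
Result: [24, 19, 20, 2, 14, 13, 6]


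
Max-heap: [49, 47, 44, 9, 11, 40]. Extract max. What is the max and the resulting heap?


Max = 49
Replace root with last, heapify down
Resulting heap: [47, 40, 44, 9, 11]


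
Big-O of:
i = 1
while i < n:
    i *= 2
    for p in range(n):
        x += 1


Per nesting level: O(log n) * O(n) = O(n log n)
Complexity: O(n log n)


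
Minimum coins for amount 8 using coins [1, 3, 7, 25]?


dp[0]=0; dp[i]=1+min(dp[i-c] for c in coins)
...dp[3]=1, dp[4]=2, dp[5]=3, dp[6]=2, dp[7]=1, dp[8]=2
Minimum coins for 8 = 2


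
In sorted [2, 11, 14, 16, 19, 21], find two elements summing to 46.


Two pointers: lo=0, hi=5
No pair sums to 46


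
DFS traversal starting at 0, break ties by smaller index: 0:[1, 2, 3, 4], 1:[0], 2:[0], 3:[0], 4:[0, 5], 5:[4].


DFS stack-based: start with [0]
Visit order: [0, 1, 2, 3, 4, 5]


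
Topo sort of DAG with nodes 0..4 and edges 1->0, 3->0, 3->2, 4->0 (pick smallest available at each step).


Kahn's algorithm, process smallest node first
Order: [1, 3, 2, 4, 0]


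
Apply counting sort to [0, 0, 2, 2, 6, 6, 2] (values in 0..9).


Count array: [2, 0, 3, 0, 0, 0, 2, 0, 0, 0]
Reconstruct: [0, 0, 2, 2, 2, 6, 6]


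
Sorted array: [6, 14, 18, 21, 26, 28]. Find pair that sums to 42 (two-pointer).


Two pointers: lo=0, hi=5
Found pair: (14, 28) summing to 42


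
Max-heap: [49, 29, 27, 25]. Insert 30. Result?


Append 30: [49, 29, 27, 25, 30]
Bubble up: swap idx 4(30) with idx 1(29)
Result: [49, 30, 27, 25, 29]


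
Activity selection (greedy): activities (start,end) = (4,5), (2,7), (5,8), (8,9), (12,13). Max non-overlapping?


Greedy: pick earliest-ending, then skip overlaps.
Selected (4 activities): [(4, 5), (5, 8), (8, 9), (12, 13)]


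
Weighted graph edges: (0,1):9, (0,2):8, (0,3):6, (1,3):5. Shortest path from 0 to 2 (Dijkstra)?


Dijkstra from 0:
Distances: {0: 0, 1: 9, 2: 8, 3: 6}
Shortest distance to 2 = 8, path = [0, 2]


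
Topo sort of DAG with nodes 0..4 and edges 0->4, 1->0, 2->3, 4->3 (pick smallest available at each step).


Kahn's algorithm, process smallest node first
Order: [1, 0, 2, 4, 3]


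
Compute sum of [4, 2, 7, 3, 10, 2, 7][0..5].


Prefix sums: [0, 4, 6, 13, 16, 26, 28, 35]
Sum[0..5] = prefix[6] - prefix[0] = 28 - 0 = 28


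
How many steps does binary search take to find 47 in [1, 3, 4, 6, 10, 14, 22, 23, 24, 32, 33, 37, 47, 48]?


Search for 47:
[0,13] mid=6 arr[6]=22
[7,13] mid=10 arr[10]=33
[11,13] mid=12 arr[12]=47
Total: 3 comparisons


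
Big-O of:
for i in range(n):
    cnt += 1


Per nesting level: O(n) = O(n)
Complexity: O(n)


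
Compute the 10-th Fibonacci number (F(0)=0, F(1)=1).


F(n)=F(n-1)+F(n-2)
...F(8)=21, F(9)=34, F(10)=55


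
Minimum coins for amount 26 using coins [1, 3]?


dp[0]=0; dp[i]=1+min(dp[i-c] for c in coins)
...dp[21]=7, dp[22]=8, dp[23]=9, dp[24]=8, dp[25]=9, dp[26]=10
Minimum coins for 26 = 10


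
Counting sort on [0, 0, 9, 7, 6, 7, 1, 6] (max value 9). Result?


Count array: [2, 1, 0, 0, 0, 0, 2, 2, 0, 1]
Reconstruct: [0, 0, 1, 6, 6, 7, 7, 9]


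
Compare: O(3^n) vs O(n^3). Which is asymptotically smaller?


cubic grows slower than exponential (base 3)
O(n^3) is asymptotically smaller; O(3^n) grows faster


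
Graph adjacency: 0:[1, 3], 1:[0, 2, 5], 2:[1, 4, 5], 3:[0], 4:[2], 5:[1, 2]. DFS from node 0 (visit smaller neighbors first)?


DFS stack-based: start with [0]
Visit order: [0, 1, 2, 4, 5, 3]


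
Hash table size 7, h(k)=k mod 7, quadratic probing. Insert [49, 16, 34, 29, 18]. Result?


Insertions: 49->slot 0; 16->slot 2; 34->slot 6; 29->slot 1; 18->slot 4
Table: [49, 29, 16, None, 18, None, 34]


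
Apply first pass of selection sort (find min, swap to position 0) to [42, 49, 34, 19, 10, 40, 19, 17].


After one pass: [10, 49, 34, 19, 42, 40, 19, 17]


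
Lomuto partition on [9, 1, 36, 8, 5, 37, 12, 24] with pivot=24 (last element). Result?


Elements <= 24 go left of pivot.
Result: [9, 1, 8, 5, 12, 24, 36, 37], pivot at index 5


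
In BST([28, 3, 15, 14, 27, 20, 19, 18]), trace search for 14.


BST root = 28
Search for 14: compare at each node
Path: [28, 3, 15, 14]


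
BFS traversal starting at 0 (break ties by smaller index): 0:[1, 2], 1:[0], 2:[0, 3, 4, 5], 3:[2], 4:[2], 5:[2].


BFS queue: start with [0]
Visit order: [0, 1, 2, 3, 4, 5]


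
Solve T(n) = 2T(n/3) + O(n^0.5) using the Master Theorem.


a=2, b=3, c=0.5. log_3(2)=0.631 > c=0.5. Case 1: O(n^log_b(a)) = O(n^0.631)
Complexity: O(n^0.631)


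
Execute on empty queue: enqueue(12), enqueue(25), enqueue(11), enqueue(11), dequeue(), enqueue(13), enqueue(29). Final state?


enqueue(12) -> [12]
enqueue(25) -> [12, 25]
enqueue(11) -> [12, 25, 11]
enqueue(11) -> [12, 25, 11, 11]
dequeue() returns 12 -> [25, 11, 11]
enqueue(13) -> [25, 11, 11, 13]
enqueue(29) -> [25, 11, 11, 13, 29]
Final queue (front to back): [25, 11, 11, 13, 29]


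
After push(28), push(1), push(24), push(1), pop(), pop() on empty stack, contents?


push(28) -> [28]
push(1) -> [28, 1]
push(24) -> [28, 1, 24]
push(1) -> [28, 1, 24, 1]
pop() returns 1 -> [28, 1, 24]
pop() returns 24 -> [28, 1]
Final stack (bottom to top): [28, 1]


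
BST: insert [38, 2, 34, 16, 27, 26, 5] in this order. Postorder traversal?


Root = 38; build tree by BST insertion.
Postorder traversal: [5, 26, 27, 16, 34, 2, 38]


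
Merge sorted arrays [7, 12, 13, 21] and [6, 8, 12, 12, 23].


Compare heads, take smaller each step.
Merged: [6, 7, 8, 12, 12, 12, 13, 21, 23]


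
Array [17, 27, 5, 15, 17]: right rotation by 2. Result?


Right rotate by 2: [15, 17, 17, 27, 5]


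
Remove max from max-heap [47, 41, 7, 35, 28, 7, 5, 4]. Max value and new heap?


Max = 47
Replace root with last, heapify down
Resulting heap: [41, 35, 7, 4, 28, 7, 5]


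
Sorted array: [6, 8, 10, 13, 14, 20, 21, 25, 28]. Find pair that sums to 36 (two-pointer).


Two pointers: lo=0, hi=8
Found pair: (8, 28) summing to 36


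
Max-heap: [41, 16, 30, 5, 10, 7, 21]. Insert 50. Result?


Append 50: [41, 16, 30, 5, 10, 7, 21, 50]
Bubble up: swap idx 7(50) with idx 3(5); swap idx 3(50) with idx 1(16); swap idx 1(50) with idx 0(41)
Result: [50, 41, 30, 16, 10, 7, 21, 5]


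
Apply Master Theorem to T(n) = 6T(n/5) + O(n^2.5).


a=6, b=5, c=2.5. log_5(6)=1.113 < c=2.5. Case 3: O(n^c) = O(n^2.500)
Complexity: O(n^2.500)


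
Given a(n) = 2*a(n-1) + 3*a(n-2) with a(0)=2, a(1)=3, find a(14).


Build bottom-up:
...a(12)=664302, a(13)=1992903, a(14)=2*1992903+3*664302=5978712


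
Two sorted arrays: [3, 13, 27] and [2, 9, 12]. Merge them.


Compare heads, take smaller each step.
Merged: [2, 3, 9, 12, 13, 27]


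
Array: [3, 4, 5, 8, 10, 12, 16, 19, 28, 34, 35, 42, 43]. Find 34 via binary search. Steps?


Search for 34:
[0,12] mid=6 arr[6]=16
[7,12] mid=9 arr[9]=34
Total: 2 comparisons


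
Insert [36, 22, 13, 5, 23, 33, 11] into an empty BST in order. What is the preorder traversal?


Root = 36; build tree by BST insertion.
Preorder traversal: [36, 22, 13, 5, 11, 23, 33]


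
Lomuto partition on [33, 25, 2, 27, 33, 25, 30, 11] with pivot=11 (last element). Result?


Elements <= 11 go left of pivot.
Result: [2, 11, 33, 27, 33, 25, 30, 25], pivot at index 1


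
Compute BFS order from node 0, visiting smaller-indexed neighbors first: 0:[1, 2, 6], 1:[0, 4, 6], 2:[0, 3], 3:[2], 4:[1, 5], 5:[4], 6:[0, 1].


BFS queue: start with [0]
Visit order: [0, 1, 2, 6, 4, 3, 5]


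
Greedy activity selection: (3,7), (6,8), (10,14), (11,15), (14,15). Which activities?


Greedy: pick earliest-ending, then skip overlaps.
Selected (3 activities): [(3, 7), (10, 14), (14, 15)]


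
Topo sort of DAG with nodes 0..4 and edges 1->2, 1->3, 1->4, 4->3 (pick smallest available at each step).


Kahn's algorithm, process smallest node first
Order: [0, 1, 2, 4, 3]


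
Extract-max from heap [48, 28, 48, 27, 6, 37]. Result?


Max = 48
Replace root with last, heapify down
Resulting heap: [48, 28, 37, 27, 6]


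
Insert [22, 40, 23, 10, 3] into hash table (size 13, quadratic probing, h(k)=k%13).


Insertions: 22->slot 9; 40->slot 1; 23->slot 10; 10->slot 11; 3->slot 3
Table: [None, 40, None, 3, None, None, None, None, None, 22, 23, 10, None]


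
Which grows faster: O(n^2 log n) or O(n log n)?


linearithmic grows slower than n^2 log n
O(n log n) is asymptotically smaller; O(n^2 log n) grows faster


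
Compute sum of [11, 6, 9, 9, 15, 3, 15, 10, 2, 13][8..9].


Prefix sums: [0, 11, 17, 26, 35, 50, 53, 68, 78, 80, 93]
Sum[8..9] = prefix[10] - prefix[8] = 93 - 78 = 15


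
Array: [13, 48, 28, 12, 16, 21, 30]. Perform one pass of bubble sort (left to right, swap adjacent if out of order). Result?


After one pass: [13, 28, 12, 16, 21, 30, 48]


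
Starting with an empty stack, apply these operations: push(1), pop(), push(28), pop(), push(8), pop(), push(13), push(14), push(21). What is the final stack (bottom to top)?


push(1) -> [1]
pop() returns 1 -> []
push(28) -> [28]
pop() returns 28 -> []
push(8) -> [8]
pop() returns 8 -> []
push(13) -> [13]
push(14) -> [13, 14]
push(21) -> [13, 14, 21]
Final stack (bottom to top): [13, 14, 21]


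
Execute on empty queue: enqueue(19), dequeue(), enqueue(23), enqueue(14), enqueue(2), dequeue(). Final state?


enqueue(19) -> [19]
dequeue() returns 19 -> []
enqueue(23) -> [23]
enqueue(14) -> [23, 14]
enqueue(2) -> [23, 14, 2]
dequeue() returns 23 -> [14, 2]
Final queue (front to back): [14, 2]


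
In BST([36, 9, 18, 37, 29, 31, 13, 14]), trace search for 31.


BST root = 36
Search for 31: compare at each node
Path: [36, 9, 18, 29, 31]


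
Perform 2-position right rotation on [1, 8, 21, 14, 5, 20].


Right rotate by 2: [5, 20, 1, 8, 21, 14]


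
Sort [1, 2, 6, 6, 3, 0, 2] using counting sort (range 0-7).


Count array: [1, 1, 2, 1, 0, 0, 2, 0]
Reconstruct: [0, 1, 2, 2, 3, 6, 6]


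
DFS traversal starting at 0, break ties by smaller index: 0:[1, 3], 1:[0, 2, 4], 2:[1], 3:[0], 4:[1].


DFS stack-based: start with [0]
Visit order: [0, 1, 2, 4, 3]


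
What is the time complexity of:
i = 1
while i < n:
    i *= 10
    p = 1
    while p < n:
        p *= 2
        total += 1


Per nesting level: O(log n) * O(log n) = O((log n)^2)
Complexity: O((log n)^2)


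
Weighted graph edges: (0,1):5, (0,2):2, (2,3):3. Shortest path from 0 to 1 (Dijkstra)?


Dijkstra from 0:
Distances: {0: 0, 1: 5, 2: 2, 3: 5}
Shortest distance to 1 = 5, path = [0, 1]


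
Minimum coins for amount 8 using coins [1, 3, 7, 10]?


dp[0]=0; dp[i]=1+min(dp[i-c] for c in coins)
...dp[3]=1, dp[4]=2, dp[5]=3, dp[6]=2, dp[7]=1, dp[8]=2
Minimum coins for 8 = 2


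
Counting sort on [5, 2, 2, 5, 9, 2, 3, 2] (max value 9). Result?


Count array: [0, 0, 4, 1, 0, 2, 0, 0, 0, 1]
Reconstruct: [2, 2, 2, 2, 3, 5, 5, 9]


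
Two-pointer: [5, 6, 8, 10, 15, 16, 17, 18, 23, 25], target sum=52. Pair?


Two pointers: lo=0, hi=9
No pair sums to 52


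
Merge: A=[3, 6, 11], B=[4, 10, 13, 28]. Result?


Compare heads, take smaller each step.
Merged: [3, 4, 6, 10, 11, 13, 28]


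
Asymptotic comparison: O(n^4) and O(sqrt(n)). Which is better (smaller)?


sublinear grows slower than quartic
O(sqrt(n)) is asymptotically smaller; O(n^4) grows faster


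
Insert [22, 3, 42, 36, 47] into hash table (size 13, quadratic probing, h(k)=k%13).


Insertions: 22->slot 9; 3->slot 3; 42->slot 4; 36->slot 10; 47->slot 8
Table: [None, None, None, 3, 42, None, None, None, 47, 22, 36, None, None]


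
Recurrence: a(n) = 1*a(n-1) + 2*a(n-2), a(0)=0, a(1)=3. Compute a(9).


Build bottom-up:
...a(7)=129, a(8)=255, a(9)=1*255+2*129=513


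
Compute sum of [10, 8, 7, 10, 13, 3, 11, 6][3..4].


Prefix sums: [0, 10, 18, 25, 35, 48, 51, 62, 68]
Sum[3..4] = prefix[5] - prefix[3] = 48 - 25 = 23


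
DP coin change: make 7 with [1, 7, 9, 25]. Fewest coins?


dp[0]=0; dp[i]=1+min(dp[i-c] for c in coins)
...dp[2]=2, dp[3]=3, dp[4]=4, dp[5]=5, dp[6]=6, dp[7]=1
Minimum coins for 7 = 1


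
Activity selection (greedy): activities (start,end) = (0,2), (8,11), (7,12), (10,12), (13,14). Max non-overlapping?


Greedy: pick earliest-ending, then skip overlaps.
Selected (3 activities): [(0, 2), (8, 11), (13, 14)]


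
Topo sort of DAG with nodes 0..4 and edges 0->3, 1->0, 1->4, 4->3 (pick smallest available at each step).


Kahn's algorithm, process smallest node first
Order: [1, 0, 2, 4, 3]


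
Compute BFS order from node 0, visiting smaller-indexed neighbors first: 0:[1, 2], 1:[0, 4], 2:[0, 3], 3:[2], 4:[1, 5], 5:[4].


BFS queue: start with [0]
Visit order: [0, 1, 2, 4, 3, 5]


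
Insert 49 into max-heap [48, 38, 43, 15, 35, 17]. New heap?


Append 49: [48, 38, 43, 15, 35, 17, 49]
Bubble up: swap idx 6(49) with idx 2(43); swap idx 2(49) with idx 0(48)
Result: [49, 38, 48, 15, 35, 17, 43]


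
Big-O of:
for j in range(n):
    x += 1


Per nesting level: O(n) = O(n)
Complexity: O(n)


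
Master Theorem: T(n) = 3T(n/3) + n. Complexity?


a=3, b=3, c=1. log_3(3)=1 = c=1. Case 2: O(n^c log n) = O(n log n)
Complexity: O(n log n)


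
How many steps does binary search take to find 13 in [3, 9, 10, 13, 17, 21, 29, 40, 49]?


Search for 13:
[0,8] mid=4 arr[4]=17
[0,3] mid=1 arr[1]=9
[2,3] mid=2 arr[2]=10
[3,3] mid=3 arr[3]=13
Total: 4 comparisons


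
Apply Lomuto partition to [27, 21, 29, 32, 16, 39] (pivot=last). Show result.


Elements <= 39 go left of pivot.
Result: [27, 21, 29, 32, 16, 39], pivot at index 5


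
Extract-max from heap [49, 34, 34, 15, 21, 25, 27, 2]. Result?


Max = 49
Replace root with last, heapify down
Resulting heap: [34, 21, 34, 15, 2, 25, 27]


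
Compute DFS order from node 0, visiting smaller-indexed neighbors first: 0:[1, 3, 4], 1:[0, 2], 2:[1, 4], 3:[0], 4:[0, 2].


DFS stack-based: start with [0]
Visit order: [0, 1, 2, 4, 3]


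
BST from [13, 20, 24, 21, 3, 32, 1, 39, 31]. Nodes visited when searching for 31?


BST root = 13
Search for 31: compare at each node
Path: [13, 20, 24, 32, 31]


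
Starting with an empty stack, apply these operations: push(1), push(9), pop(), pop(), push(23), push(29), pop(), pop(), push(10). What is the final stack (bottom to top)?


push(1) -> [1]
push(9) -> [1, 9]
pop() returns 9 -> [1]
pop() returns 1 -> []
push(23) -> [23]
push(29) -> [23, 29]
pop() returns 29 -> [23]
pop() returns 23 -> []
push(10) -> [10]
Final stack (bottom to top): [10]


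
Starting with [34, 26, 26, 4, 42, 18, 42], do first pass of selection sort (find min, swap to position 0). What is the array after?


After one pass: [4, 26, 26, 34, 42, 18, 42]


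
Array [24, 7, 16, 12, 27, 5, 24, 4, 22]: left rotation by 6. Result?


Left rotate by 6: [24, 4, 22, 24, 7, 16, 12, 27, 5]


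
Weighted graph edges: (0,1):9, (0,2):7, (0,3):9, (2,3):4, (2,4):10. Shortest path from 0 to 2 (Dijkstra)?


Dijkstra from 0:
Distances: {0: 0, 1: 9, 2: 7, 3: 9, 4: 17}
Shortest distance to 2 = 7, path = [0, 2]


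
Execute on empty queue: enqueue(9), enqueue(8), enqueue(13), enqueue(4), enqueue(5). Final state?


enqueue(9) -> [9]
enqueue(8) -> [9, 8]
enqueue(13) -> [9, 8, 13]
enqueue(4) -> [9, 8, 13, 4]
enqueue(5) -> [9, 8, 13, 4, 5]
Final queue (front to back): [9, 8, 13, 4, 5]


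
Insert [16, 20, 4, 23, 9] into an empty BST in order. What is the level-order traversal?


Root = 16; build tree by BST insertion.
Level-Order traversal: [16, 4, 20, 9, 23]


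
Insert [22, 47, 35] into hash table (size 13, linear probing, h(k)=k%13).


Insertions: 22->slot 9; 47->slot 8; 35->slot 10
Table: [None, None, None, None, None, None, None, None, 47, 22, 35, None, None]


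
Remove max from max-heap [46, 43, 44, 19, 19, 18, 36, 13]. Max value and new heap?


Max = 46
Replace root with last, heapify down
Resulting heap: [44, 43, 36, 19, 19, 18, 13]


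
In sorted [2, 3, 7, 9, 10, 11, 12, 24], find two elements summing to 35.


Two pointers: lo=0, hi=7
Found pair: (11, 24) summing to 35


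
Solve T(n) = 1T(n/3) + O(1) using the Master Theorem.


a=1, b=3, c=0. log_3(1)=0 = c=0. Case 2: O(n^c log n) = O(log n)
Complexity: O(log n)


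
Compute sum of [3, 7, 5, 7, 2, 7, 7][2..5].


Prefix sums: [0, 3, 10, 15, 22, 24, 31, 38]
Sum[2..5] = prefix[6] - prefix[2] = 31 - 10 = 21


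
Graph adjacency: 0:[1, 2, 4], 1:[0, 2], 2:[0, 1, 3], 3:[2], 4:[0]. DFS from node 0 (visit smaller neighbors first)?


DFS stack-based: start with [0]
Visit order: [0, 1, 2, 3, 4]


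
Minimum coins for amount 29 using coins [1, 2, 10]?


dp[0]=0; dp[i]=1+min(dp[i-c] for c in coins)
...dp[24]=4, dp[25]=5, dp[26]=5, dp[27]=6, dp[28]=6, dp[29]=7
Minimum coins for 29 = 7


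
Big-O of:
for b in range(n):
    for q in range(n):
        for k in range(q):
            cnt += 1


Per nesting level: O(n) * O(n) * O(n) [triangular over q] = O(n^3)
Complexity: O(n^3)


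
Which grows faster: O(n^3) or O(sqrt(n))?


sublinear grows slower than cubic
O(sqrt(n)) is asymptotically smaller; O(n^3) grows faster


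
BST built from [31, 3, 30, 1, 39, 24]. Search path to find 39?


BST root = 31
Search for 39: compare at each node
Path: [31, 39]


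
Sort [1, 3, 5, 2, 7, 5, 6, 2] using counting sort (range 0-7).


Count array: [0, 1, 2, 1, 0, 2, 1, 1]
Reconstruct: [1, 2, 2, 3, 5, 5, 6, 7]


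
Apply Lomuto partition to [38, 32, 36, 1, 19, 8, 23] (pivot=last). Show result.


Elements <= 23 go left of pivot.
Result: [1, 19, 8, 23, 32, 36, 38], pivot at index 3


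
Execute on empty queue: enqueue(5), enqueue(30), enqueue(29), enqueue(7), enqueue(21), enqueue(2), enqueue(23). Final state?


enqueue(5) -> [5]
enqueue(30) -> [5, 30]
enqueue(29) -> [5, 30, 29]
enqueue(7) -> [5, 30, 29, 7]
enqueue(21) -> [5, 30, 29, 7, 21]
enqueue(2) -> [5, 30, 29, 7, 21, 2]
enqueue(23) -> [5, 30, 29, 7, 21, 2, 23]
Final queue (front to back): [5, 30, 29, 7, 21, 2, 23]


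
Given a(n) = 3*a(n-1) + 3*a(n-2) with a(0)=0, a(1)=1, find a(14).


Build bottom-up:
...a(12)=1924560, a(13)=7296561, a(14)=3*7296561+3*1924560=27663363


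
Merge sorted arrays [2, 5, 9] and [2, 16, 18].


Compare heads, take smaller each step.
Merged: [2, 2, 5, 9, 16, 18]


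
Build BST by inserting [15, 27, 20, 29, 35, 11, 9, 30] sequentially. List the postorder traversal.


Root = 15; build tree by BST insertion.
Postorder traversal: [9, 11, 20, 30, 35, 29, 27, 15]


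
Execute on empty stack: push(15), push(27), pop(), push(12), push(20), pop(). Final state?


push(15) -> [15]
push(27) -> [15, 27]
pop() returns 27 -> [15]
push(12) -> [15, 12]
push(20) -> [15, 12, 20]
pop() returns 20 -> [15, 12]
Final stack (bottom to top): [15, 12]


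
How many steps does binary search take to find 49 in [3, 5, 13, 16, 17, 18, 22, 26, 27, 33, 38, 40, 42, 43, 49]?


Search for 49:
[0,14] mid=7 arr[7]=26
[8,14] mid=11 arr[11]=40
[12,14] mid=13 arr[13]=43
[14,14] mid=14 arr[14]=49
Total: 4 comparisons


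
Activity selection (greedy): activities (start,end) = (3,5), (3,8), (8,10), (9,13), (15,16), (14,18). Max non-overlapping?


Greedy: pick earliest-ending, then skip overlaps.
Selected (3 activities): [(3, 5), (8, 10), (15, 16)]


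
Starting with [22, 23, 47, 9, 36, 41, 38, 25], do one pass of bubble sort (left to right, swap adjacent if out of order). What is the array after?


After one pass: [22, 23, 9, 36, 41, 38, 25, 47]


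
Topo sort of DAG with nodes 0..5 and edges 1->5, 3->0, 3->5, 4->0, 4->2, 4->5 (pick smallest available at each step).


Kahn's algorithm, process smallest node first
Order: [1, 3, 4, 0, 2, 5]


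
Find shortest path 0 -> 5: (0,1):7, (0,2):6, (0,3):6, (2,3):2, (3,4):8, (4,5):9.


Dijkstra from 0:
Distances: {0: 0, 1: 7, 2: 6, 3: 6, 4: 14, 5: 23}
Shortest distance to 5 = 23, path = [0, 3, 4, 5]


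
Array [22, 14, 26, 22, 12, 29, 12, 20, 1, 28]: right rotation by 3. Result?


Right rotate by 3: [20, 1, 28, 22, 14, 26, 22, 12, 29, 12]


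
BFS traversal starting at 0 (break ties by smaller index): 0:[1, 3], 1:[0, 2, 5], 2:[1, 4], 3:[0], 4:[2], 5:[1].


BFS queue: start with [0]
Visit order: [0, 1, 3, 2, 5, 4]


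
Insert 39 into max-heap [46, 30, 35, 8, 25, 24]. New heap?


Append 39: [46, 30, 35, 8, 25, 24, 39]
Bubble up: swap idx 6(39) with idx 2(35)
Result: [46, 30, 39, 8, 25, 24, 35]


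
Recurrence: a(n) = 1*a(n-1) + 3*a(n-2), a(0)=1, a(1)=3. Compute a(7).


Build bottom-up:
...a(5)=78, a(6)=177, a(7)=1*177+3*78=411


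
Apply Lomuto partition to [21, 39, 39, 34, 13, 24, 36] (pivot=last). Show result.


Elements <= 36 go left of pivot.
Result: [21, 34, 13, 24, 36, 39, 39], pivot at index 4


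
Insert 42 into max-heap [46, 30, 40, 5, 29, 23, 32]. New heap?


Append 42: [46, 30, 40, 5, 29, 23, 32, 42]
Bubble up: swap idx 7(42) with idx 3(5); swap idx 3(42) with idx 1(30)
Result: [46, 42, 40, 30, 29, 23, 32, 5]


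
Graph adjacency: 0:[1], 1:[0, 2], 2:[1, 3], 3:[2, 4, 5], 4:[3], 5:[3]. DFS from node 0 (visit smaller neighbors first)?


DFS stack-based: start with [0]
Visit order: [0, 1, 2, 3, 4, 5]


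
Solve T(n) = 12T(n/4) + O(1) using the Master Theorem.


a=12, b=4, c=0. log_4(12)=1.792 > c=0. Case 1: O(n^log_b(a)) = O(n^1.792)
Complexity: O(n^1.792)


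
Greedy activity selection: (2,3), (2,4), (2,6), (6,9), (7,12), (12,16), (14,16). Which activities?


Greedy: pick earliest-ending, then skip overlaps.
Selected (3 activities): [(2, 3), (6, 9), (12, 16)]


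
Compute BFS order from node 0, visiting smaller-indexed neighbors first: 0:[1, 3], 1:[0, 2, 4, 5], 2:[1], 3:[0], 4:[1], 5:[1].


BFS queue: start with [0]
Visit order: [0, 1, 3, 2, 4, 5]


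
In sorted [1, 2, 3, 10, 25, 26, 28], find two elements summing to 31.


Two pointers: lo=0, hi=6
Found pair: (3, 28) summing to 31


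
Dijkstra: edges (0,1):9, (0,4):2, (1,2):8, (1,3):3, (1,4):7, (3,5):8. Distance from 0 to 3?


Dijkstra from 0:
Distances: {0: 0, 1: 9, 2: 17, 3: 12, 4: 2, 5: 20}
Shortest distance to 3 = 12, path = [0, 1, 3]


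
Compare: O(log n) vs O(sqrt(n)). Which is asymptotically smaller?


logarithmic grows slower than sublinear
O(log n) is asymptotically smaller; O(sqrt(n)) grows faster


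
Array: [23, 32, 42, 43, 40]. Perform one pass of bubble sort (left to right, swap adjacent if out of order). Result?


After one pass: [23, 32, 42, 40, 43]


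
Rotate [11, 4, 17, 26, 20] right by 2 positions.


Right rotate by 2: [26, 20, 11, 4, 17]


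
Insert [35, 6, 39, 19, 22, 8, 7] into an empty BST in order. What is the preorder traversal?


Root = 35; build tree by BST insertion.
Preorder traversal: [35, 6, 19, 8, 7, 22, 39]


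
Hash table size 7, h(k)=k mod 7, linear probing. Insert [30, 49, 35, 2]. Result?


Insertions: 30->slot 2; 49->slot 0; 35->slot 1; 2->slot 3
Table: [49, 35, 30, 2, None, None, None]


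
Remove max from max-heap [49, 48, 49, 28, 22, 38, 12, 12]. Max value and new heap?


Max = 49
Replace root with last, heapify down
Resulting heap: [49, 48, 38, 28, 22, 12, 12]


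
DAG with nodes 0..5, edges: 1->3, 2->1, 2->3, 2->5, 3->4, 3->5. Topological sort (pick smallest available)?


Kahn's algorithm, process smallest node first
Order: [0, 2, 1, 3, 4, 5]


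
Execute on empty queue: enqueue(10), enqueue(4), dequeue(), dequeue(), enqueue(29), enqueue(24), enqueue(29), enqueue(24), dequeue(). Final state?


enqueue(10) -> [10]
enqueue(4) -> [10, 4]
dequeue() returns 10 -> [4]
dequeue() returns 4 -> []
enqueue(29) -> [29]
enqueue(24) -> [29, 24]
enqueue(29) -> [29, 24, 29]
enqueue(24) -> [29, 24, 29, 24]
dequeue() returns 29 -> [24, 29, 24]
Final queue (front to back): [24, 29, 24]


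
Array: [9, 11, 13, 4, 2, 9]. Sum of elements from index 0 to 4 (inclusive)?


Prefix sums: [0, 9, 20, 33, 37, 39, 48]
Sum[0..4] = prefix[5] - prefix[0] = 39 - 0 = 39


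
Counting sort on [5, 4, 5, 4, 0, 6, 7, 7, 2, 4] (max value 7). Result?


Count array: [1, 0, 1, 0, 3, 2, 1, 2]
Reconstruct: [0, 2, 4, 4, 4, 5, 5, 6, 7, 7]


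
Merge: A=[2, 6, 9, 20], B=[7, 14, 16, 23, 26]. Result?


Compare heads, take smaller each step.
Merged: [2, 6, 7, 9, 14, 16, 20, 23, 26]


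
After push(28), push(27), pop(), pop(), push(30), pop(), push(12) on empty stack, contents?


push(28) -> [28]
push(27) -> [28, 27]
pop() returns 27 -> [28]
pop() returns 28 -> []
push(30) -> [30]
pop() returns 30 -> []
push(12) -> [12]
Final stack (bottom to top): [12]


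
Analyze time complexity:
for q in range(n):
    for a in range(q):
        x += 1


Per nesting level: O(n) * O(n) [triangular over q] = O(n^2)
Complexity: O(n^2)


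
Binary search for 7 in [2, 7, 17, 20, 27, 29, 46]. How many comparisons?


Search for 7:
[0,6] mid=3 arr[3]=20
[0,2] mid=1 arr[1]=7
Total: 2 comparisons


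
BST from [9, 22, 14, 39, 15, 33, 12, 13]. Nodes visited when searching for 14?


BST root = 9
Search for 14: compare at each node
Path: [9, 22, 14]


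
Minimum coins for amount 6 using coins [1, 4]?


dp[0]=0; dp[i]=1+min(dp[i-c] for c in coins)
...dp[1]=1, dp[2]=2, dp[3]=3, dp[4]=1, dp[5]=2, dp[6]=3
Minimum coins for 6 = 3


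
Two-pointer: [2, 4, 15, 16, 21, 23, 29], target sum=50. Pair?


Two pointers: lo=0, hi=6
Found pair: (21, 29) summing to 50


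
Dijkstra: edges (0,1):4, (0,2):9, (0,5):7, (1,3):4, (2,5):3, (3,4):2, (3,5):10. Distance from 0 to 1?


Dijkstra from 0:
Distances: {0: 0, 1: 4, 2: 9, 3: 8, 4: 10, 5: 7}
Shortest distance to 1 = 4, path = [0, 1]


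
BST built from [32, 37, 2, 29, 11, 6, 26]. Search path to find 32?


BST root = 32
Search for 32: compare at each node
Path: [32]


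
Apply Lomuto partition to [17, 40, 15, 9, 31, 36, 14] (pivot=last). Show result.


Elements <= 14 go left of pivot.
Result: [9, 14, 15, 17, 31, 36, 40], pivot at index 1


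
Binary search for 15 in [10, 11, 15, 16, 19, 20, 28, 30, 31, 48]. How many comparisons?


Search for 15:
[0,9] mid=4 arr[4]=19
[0,3] mid=1 arr[1]=11
[2,3] mid=2 arr[2]=15
Total: 3 comparisons


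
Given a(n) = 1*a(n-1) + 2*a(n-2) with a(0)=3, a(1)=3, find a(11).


Build bottom-up:
...a(9)=1023, a(10)=2049, a(11)=1*2049+2*1023=4095


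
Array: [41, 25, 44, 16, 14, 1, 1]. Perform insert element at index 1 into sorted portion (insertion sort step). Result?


After one pass: [25, 41, 44, 16, 14, 1, 1]


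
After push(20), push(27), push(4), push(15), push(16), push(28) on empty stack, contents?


push(20) -> [20]
push(27) -> [20, 27]
push(4) -> [20, 27, 4]
push(15) -> [20, 27, 4, 15]
push(16) -> [20, 27, 4, 15, 16]
push(28) -> [20, 27, 4, 15, 16, 28]
Final stack (bottom to top): [20, 27, 4, 15, 16, 28]


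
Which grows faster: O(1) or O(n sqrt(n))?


constant grows slower than n^1.5
O(1) is asymptotically smaller; O(n sqrt(n)) grows faster


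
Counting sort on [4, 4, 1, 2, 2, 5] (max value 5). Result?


Count array: [0, 1, 2, 0, 2, 1]
Reconstruct: [1, 2, 2, 4, 4, 5]


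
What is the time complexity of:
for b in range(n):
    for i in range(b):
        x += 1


Per nesting level: O(n) * O(n) [triangular over b] = O(n^2)
Complexity: O(n^2)


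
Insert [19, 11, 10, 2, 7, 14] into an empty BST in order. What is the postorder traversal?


Root = 19; build tree by BST insertion.
Postorder traversal: [7, 2, 10, 14, 11, 19]


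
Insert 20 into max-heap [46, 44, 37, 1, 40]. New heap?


Append 20: [46, 44, 37, 1, 40, 20]
Bubble up: no swaps needed
Result: [46, 44, 37, 1, 40, 20]


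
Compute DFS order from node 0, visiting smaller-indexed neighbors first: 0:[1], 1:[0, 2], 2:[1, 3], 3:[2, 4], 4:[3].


DFS stack-based: start with [0]
Visit order: [0, 1, 2, 3, 4]


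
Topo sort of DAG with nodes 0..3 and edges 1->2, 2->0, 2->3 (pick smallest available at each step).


Kahn's algorithm, process smallest node first
Order: [1, 2, 0, 3]


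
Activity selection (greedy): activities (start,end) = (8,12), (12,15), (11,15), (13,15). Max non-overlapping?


Greedy: pick earliest-ending, then skip overlaps.
Selected (2 activities): [(8, 12), (12, 15)]


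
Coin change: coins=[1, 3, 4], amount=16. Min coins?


dp[0]=0; dp[i]=1+min(dp[i-c] for c in coins)
...dp[11]=3, dp[12]=3, dp[13]=4, dp[14]=4, dp[15]=4, dp[16]=4
Minimum coins for 16 = 4


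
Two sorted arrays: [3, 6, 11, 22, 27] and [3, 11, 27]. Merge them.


Compare heads, take smaller each step.
Merged: [3, 3, 6, 11, 11, 22, 27, 27]


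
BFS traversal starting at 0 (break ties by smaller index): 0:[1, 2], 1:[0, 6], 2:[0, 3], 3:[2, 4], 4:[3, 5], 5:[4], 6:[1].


BFS queue: start with [0]
Visit order: [0, 1, 2, 6, 3, 4, 5]


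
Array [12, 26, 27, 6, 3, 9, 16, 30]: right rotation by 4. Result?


Right rotate by 4: [3, 9, 16, 30, 12, 26, 27, 6]


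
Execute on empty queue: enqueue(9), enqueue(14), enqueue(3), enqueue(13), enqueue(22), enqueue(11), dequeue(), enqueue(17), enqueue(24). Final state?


enqueue(9) -> [9]
enqueue(14) -> [9, 14]
enqueue(3) -> [9, 14, 3]
enqueue(13) -> [9, 14, 3, 13]
enqueue(22) -> [9, 14, 3, 13, 22]
enqueue(11) -> [9, 14, 3, 13, 22, 11]
dequeue() returns 9 -> [14, 3, 13, 22, 11]
enqueue(17) -> [14, 3, 13, 22, 11, 17]
enqueue(24) -> [14, 3, 13, 22, 11, 17, 24]
Final queue (front to back): [14, 3, 13, 22, 11, 17, 24]


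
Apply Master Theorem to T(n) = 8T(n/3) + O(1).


a=8, b=3, c=0. log_3(8)=1.893 > c=0. Case 1: O(n^log_b(a)) = O(n^1.893)
Complexity: O(n^1.893)


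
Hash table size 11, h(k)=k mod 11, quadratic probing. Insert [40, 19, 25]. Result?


Insertions: 40->slot 7; 19->slot 8; 25->slot 3
Table: [None, None, None, 25, None, None, None, 40, 19, None, None]


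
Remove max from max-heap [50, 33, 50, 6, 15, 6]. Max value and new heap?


Max = 50
Replace root with last, heapify down
Resulting heap: [50, 33, 6, 6, 15]


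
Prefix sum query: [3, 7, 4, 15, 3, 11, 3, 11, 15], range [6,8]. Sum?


Prefix sums: [0, 3, 10, 14, 29, 32, 43, 46, 57, 72]
Sum[6..8] = prefix[9] - prefix[6] = 72 - 43 = 29


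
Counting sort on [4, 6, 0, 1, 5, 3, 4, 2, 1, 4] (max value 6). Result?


Count array: [1, 2, 1, 1, 3, 1, 1]
Reconstruct: [0, 1, 1, 2, 3, 4, 4, 4, 5, 6]


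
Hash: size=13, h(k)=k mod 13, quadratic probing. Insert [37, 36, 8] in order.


Insertions: 37->slot 11; 36->slot 10; 8->slot 8
Table: [None, None, None, None, None, None, None, None, 8, None, 36, 37, None]


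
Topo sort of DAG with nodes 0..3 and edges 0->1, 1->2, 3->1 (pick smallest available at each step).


Kahn's algorithm, process smallest node first
Order: [0, 3, 1, 2]


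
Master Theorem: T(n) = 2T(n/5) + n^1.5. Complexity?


a=2, b=5, c=1.5. log_5(2)=0.431 < c=1.5. Case 3: O(n^c) = O(n^1.500)
Complexity: O(n^1.500)


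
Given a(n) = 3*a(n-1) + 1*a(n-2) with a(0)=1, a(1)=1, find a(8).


Build bottom-up:
...a(6)=469, a(7)=1549, a(8)=3*1549+1*469=5116


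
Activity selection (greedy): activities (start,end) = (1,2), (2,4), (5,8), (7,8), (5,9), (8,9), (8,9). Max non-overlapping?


Greedy: pick earliest-ending, then skip overlaps.
Selected (4 activities): [(1, 2), (2, 4), (5, 8), (8, 9)]


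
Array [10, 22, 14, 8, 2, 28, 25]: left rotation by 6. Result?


Left rotate by 6: [25, 10, 22, 14, 8, 2, 28]


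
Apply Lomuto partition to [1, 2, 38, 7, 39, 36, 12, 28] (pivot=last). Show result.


Elements <= 28 go left of pivot.
Result: [1, 2, 7, 12, 28, 36, 38, 39], pivot at index 4


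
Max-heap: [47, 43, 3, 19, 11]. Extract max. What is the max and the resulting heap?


Max = 47
Replace root with last, heapify down
Resulting heap: [43, 19, 3, 11]


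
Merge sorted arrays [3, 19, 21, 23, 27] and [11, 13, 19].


Compare heads, take smaller each step.
Merged: [3, 11, 13, 19, 19, 21, 23, 27]


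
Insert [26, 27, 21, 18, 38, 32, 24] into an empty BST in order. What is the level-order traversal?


Root = 26; build tree by BST insertion.
Level-Order traversal: [26, 21, 27, 18, 24, 38, 32]


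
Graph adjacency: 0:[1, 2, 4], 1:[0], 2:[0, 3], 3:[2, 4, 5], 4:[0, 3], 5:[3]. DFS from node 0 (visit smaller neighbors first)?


DFS stack-based: start with [0]
Visit order: [0, 1, 2, 3, 4, 5]


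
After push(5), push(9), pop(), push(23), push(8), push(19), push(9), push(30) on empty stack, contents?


push(5) -> [5]
push(9) -> [5, 9]
pop() returns 9 -> [5]
push(23) -> [5, 23]
push(8) -> [5, 23, 8]
push(19) -> [5, 23, 8, 19]
push(9) -> [5, 23, 8, 19, 9]
push(30) -> [5, 23, 8, 19, 9, 30]
Final stack (bottom to top): [5, 23, 8, 19, 9, 30]


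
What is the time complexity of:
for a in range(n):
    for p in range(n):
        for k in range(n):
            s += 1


Per nesting level: O(n) * O(n) * O(n) = O(n^3)
Complexity: O(n^3)


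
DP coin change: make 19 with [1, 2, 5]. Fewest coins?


dp[0]=0; dp[i]=1+min(dp[i-c] for c in coins)
...dp[14]=4, dp[15]=3, dp[16]=4, dp[17]=4, dp[18]=5, dp[19]=5
Minimum coins for 19 = 5


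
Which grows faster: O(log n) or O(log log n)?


double-logarithmic grows slower than logarithmic
O(log log n) is asymptotically smaller; O(log n) grows faster


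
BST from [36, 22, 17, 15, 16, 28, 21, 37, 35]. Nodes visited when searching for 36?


BST root = 36
Search for 36: compare at each node
Path: [36]


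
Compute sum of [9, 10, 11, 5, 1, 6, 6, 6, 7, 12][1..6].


Prefix sums: [0, 9, 19, 30, 35, 36, 42, 48, 54, 61, 73]
Sum[1..6] = prefix[7] - prefix[1] = 48 - 9 = 39


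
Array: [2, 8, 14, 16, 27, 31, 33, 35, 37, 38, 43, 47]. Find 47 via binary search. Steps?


Search for 47:
[0,11] mid=5 arr[5]=31
[6,11] mid=8 arr[8]=37
[9,11] mid=10 arr[10]=43
[11,11] mid=11 arr[11]=47
Total: 4 comparisons


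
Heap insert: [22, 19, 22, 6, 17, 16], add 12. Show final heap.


Append 12: [22, 19, 22, 6, 17, 16, 12]
Bubble up: no swaps needed
Result: [22, 19, 22, 6, 17, 16, 12]


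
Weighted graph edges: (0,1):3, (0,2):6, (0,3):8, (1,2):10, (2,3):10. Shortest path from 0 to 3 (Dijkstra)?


Dijkstra from 0:
Distances: {0: 0, 1: 3, 2: 6, 3: 8}
Shortest distance to 3 = 8, path = [0, 3]


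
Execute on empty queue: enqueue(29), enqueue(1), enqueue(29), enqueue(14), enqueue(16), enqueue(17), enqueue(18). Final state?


enqueue(29) -> [29]
enqueue(1) -> [29, 1]
enqueue(29) -> [29, 1, 29]
enqueue(14) -> [29, 1, 29, 14]
enqueue(16) -> [29, 1, 29, 14, 16]
enqueue(17) -> [29, 1, 29, 14, 16, 17]
enqueue(18) -> [29, 1, 29, 14, 16, 17, 18]
Final queue (front to back): [29, 1, 29, 14, 16, 17, 18]


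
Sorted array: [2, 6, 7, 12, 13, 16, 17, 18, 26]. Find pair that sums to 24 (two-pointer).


Two pointers: lo=0, hi=8
Found pair: (6, 18) summing to 24


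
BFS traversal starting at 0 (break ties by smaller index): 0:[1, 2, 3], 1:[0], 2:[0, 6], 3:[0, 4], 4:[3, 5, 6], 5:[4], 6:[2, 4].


BFS queue: start with [0]
Visit order: [0, 1, 2, 3, 6, 4, 5]


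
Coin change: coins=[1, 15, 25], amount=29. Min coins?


dp[0]=0; dp[i]=1+min(dp[i-c] for c in coins)
...dp[24]=10, dp[25]=1, dp[26]=2, dp[27]=3, dp[28]=4, dp[29]=5
Minimum coins for 29 = 5


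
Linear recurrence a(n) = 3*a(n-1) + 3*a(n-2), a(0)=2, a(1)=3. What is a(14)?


Build bottom-up:
...a(12)=8819442, a(13)=33437043, a(14)=3*33437043+3*8819442=126769455


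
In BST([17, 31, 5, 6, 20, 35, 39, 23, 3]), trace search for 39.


BST root = 17
Search for 39: compare at each node
Path: [17, 31, 35, 39]


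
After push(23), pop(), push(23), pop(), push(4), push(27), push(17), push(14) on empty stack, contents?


push(23) -> [23]
pop() returns 23 -> []
push(23) -> [23]
pop() returns 23 -> []
push(4) -> [4]
push(27) -> [4, 27]
push(17) -> [4, 27, 17]
push(14) -> [4, 27, 17, 14]
Final stack (bottom to top): [4, 27, 17, 14]


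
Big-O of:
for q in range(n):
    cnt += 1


Per nesting level: O(n) = O(n)
Complexity: O(n)


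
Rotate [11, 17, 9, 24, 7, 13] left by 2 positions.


Left rotate by 2: [9, 24, 7, 13, 11, 17]


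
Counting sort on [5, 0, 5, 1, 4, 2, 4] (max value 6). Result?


Count array: [1, 1, 1, 0, 2, 2, 0]
Reconstruct: [0, 1, 2, 4, 4, 5, 5]


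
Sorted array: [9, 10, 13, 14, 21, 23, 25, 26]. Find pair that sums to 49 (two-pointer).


Two pointers: lo=0, hi=7
Found pair: (23, 26) summing to 49


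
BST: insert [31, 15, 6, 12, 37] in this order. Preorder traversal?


Root = 31; build tree by BST insertion.
Preorder traversal: [31, 15, 6, 12, 37]


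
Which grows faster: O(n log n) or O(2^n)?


linearithmic grows slower than exponential
O(n log n) is asymptotically smaller; O(2^n) grows faster
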